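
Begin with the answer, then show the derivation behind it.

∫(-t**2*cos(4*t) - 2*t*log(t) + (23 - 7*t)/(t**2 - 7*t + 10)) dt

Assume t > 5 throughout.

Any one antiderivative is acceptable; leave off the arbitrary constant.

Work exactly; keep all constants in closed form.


The answer is -t**2*log(t) - t**2*sin(4*t)/4 + t**2/2 - t*cos(4*t)/8 - 4*log(t - 5) - 3*log(t - 2) + sin(4*t)/32.
Step 1. Rewrite: now ∫(-2*t*log(t)) dt + ∫(-t**2*cos(4*t)) dt + ∫((23 - 7*t)/(t**2 - 7*t + 10)) dt.
Step 2. Decompose ∫((23 - 7*t)/(t**2 - 7*t + 10)) dt by partial fractions, (23 - 7*t)/(t**2 - 7*t + 10) = -3/(t - 2) - 4/(t - 5): now ∫(-2*t*log(t)) dt + ∫(-t**2*cos(4*t)) dt + ∫(-4/(t - 5)) dt + ∫(-3/(t - 2)) dt.
Step 3. Evaluate the standard form [assuming t > 2]: now -3*log(t - 2) + ∫(-2*t*log(t)) dt + ∫(-t**2*cos(4*t)) dt + ∫(-4/(t - 5)) dt.
Step 4. Evaluate the standard form [assuming t > 5]: now -4*log(t - 5) - 3*log(t - 2) + ∫(-2*t*log(t)) dt + ∫(-t**2*cos(4*t)) dt.
Step 5. Integrate ∫(-2*t*log(t)) dt by parts with u = log(t), dv = (-2*t) dt, so v = -t**2 [assuming t > 0]: now -t**2*log(t) - 4*log(t - 5) - 3*log(t - 2) + ∫(t) dt + ∫(-t**2*cos(4*t)) dt.
Step 6. Evaluate the standard form: now -t**2*log(t) + t**2/2 - 4*log(t - 5) - 3*log(t - 2) + ∫(-t**2*cos(4*t)) dt.
Step 7. Integrate ∫(-t**2*cos(4*t)) dt by parts with u = t**2, dv = (-cos(4*t)) dt, so v = -sin(4*t)/4: now -t**2*log(t) - t**2*sin(4*t)/4 + t**2/2 - 4*log(t - 5) - 3*log(t - 2) + ∫(t*sin(4*t)/2) dt.
Step 8. Integrate ∫(t*sin(4*t)/2) dt by parts with u = t, dv = (sin(4*t)/2) dt, so v = -cos(4*t)/8: now -t**2*log(t) - t**2*sin(4*t)/4 + t**2/2 - t*cos(4*t)/8 - 4*log(t - 5) - 3*log(t - 2) + ∫(cos(4*t)/8) dt.
Step 9. Evaluate the standard form: now -t**2*log(t) - t**2*sin(4*t)/4 + t**2/2 - t*cos(4*t)/8 - 4*log(t - 5) - 3*log(t - 2) + sin(4*t)/32.
Answer: -t**2*log(t) - t**2*sin(4*t)/4 + t**2/2 - t*cos(4*t)/8 - 4*log(t - 5) - 3*log(t - 2) + sin(4*t)/32.


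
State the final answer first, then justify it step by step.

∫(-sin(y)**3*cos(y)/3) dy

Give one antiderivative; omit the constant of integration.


The answer is -sin(y)**4/12.
Step 1. Substitute u = sin(y), turning ∫(-sin(y)**3*cos(y)/3) dy into ∫(-u**3/3) du: now ∫(-u**3/3) du.
Step 2. Evaluate the standard form: now -u**4/12.
Step 3. Substitute back u = sin(y): now -sin(y)**4/12.
Answer: -sin(y)**4/12.


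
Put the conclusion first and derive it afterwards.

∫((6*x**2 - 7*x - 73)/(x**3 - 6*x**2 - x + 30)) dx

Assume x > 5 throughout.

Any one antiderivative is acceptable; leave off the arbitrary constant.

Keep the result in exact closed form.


The answer is 3*log(x - 5) + 4*log(x - 3) - log(x + 2).
Step 1. Decompose ∫((6*x**2 - 7*x - 73)/(x**3 - 6*x**2 - x + 30)) dx by partial fractions, (6*x**2 - 7*x - 73)/(x**3 - 6*x**2 - x + 30) = -1/(x + 2) + 4/(x - 3) + 3/(x - 5): now ∫(3/(x - 5)) dx + ∫(4/(x - 3)) dx + ∫(-1/(x + 2)) dx.
Step 2. Evaluate the standard form [assuming x > -2]: now -log(x + 2) + ∫(3/(x - 5)) dx + ∫(4/(x - 3)) dx.
Step 3. Evaluate the standard form [assuming x > 5]: now 3*log(x - 5) - log(x + 2) + ∫(4/(x - 3)) dx.
Step 4. Evaluate the standard form [assuming x > 3]: now 3*log(x - 5) + 4*log(x - 3) - log(x + 2).
Answer: 3*log(x - 5) + 4*log(x - 3) - log(x + 2).


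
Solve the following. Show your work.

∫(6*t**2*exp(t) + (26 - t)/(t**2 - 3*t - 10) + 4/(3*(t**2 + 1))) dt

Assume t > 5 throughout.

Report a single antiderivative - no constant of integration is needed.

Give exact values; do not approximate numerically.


Step 1. Rewrite: now ∫(6*t**2*exp(t)) dt + ∫((26 - t)/(t**2 - 3*t - 10)) dt + ∫(4/(3*(t**2 + 1))) dt.
Step 2. Evaluate the standard form: now 4*atan(t)/3 + ∫(6*t**2*exp(t)) dt + ∫((26 - t)/(t**2 - 3*t - 10)) dt.
Step 3. Decompose ∫((26 - t)/(t**2 - 3*t - 10)) dt by partial fractions, (26 - t)/(t**2 - 3*t - 10) = -4/(t + 2) + 3/(t - 5): now 4*atan(t)/3 + ∫(6*t**2*exp(t)) dt + ∫(3/(t - 5)) dt + ∫(-4/(t + 2)) dt.
Step 4. Evaluate the standard form [assuming t > 5]: now 3*log(t - 5) + 4*atan(t)/3 + ∫(6*t**2*exp(t)) dt + ∫(-4/(t + 2)) dt.
Step 5. Evaluate the standard form [assuming t > -2]: now 3*log(t - 5) - 4*log(t + 2) + 4*atan(t)/3 + ∫(6*t**2*exp(t)) dt.
Step 6. Integrate ∫(6*t**2*exp(t)) dt by parts with u = t**2, dv = (6*exp(t)) dt, so v = 6*exp(t): now 6*t**2*exp(t) + 3*log(t - 5) - 4*log(t + 2) + 4*atan(t)/3 + ∫(-12*t*exp(t)) dt.
Step 7. Integrate ∫(-12*t*exp(t)) dt by parts with u = t, dv = (-12*exp(t)) dt, so v = -12*exp(t): now 6*t**2*exp(t) - 12*t*exp(t) + 3*log(t - 5) - 4*log(t + 2) + 4*atan(t)/3 + ∫(12*exp(t)) dt.
Step 8. Evaluate the standard form: now 6*t**2*exp(t) - 12*t*exp(t) + 12*exp(t) + 3*log(t - 5) - 4*log(t + 2) + 4*atan(t)/3.
Answer: 6*t**2*exp(t) - 12*t*exp(t) + 12*exp(t) + 3*log(t - 5) - 4*log(t + 2) + 4*atan(t)/3.


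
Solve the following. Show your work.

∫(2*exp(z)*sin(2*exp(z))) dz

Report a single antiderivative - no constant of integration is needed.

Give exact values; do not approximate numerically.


Step 1. Substitute u = exp(z), turning ∫(2*exp(z)*sin(2*exp(z))) dz into ∫(2*sin(2*u)) du: now ∫(2*sin(2*u)) du.
Step 2. Evaluate the standard form: now -cos(2*u).
Step 3. Substitute back u = exp(z): now -cos(2*exp(z)).
Answer: -cos(2*exp(z)).


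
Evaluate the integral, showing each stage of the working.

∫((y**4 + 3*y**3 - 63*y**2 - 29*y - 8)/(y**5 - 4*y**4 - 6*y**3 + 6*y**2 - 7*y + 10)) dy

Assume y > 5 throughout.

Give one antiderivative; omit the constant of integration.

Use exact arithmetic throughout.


Step 1. Decompose ∫((y**4 + 3*y**3 - 63*y**2 - 29*y - 8)/(y**5 - 4*y**4 - 6*y**3 + 6*y**2 - 7*y + 10)) dy by partial fractions, (y**4 + 3*y**3 - 63*y**2 - 29*y - 8)/(y**5 - 4*y**4 - 6*y**3 + 6*y**2 - 7*y + 10) = 4/(y**2 + 1) - 2/(y + 2) + 4/(y - 1) - 1/(y - 5): now ∫(-1/(y - 5)) dy + ∫(4/(y - 1)) dy + ∫(-2/(y + 2)) dy + ∫(4/(y**2 + 1)) dy.
Step 2. Evaluate the standard form [assuming y > 5]: now -log(y - 5) + ∫(4/(y - 1)) dy + ∫(-2/(y + 2)) dy + ∫(4/(y**2 + 1)) dy.
Step 3. Evaluate the standard form [assuming y > 1]: now -log(y - 5) + 4*log(y - 1) + ∫(-2/(y + 2)) dy + ∫(4/(y**2 + 1)) dy.
Step 4. Evaluate the standard form [assuming y > -2]: now -log(y - 5) + 4*log(y - 1) - 2*log(y + 2) + ∫(4/(y**2 + 1)) dy.
Step 5. Evaluate the standard form: now -log(y - 5) + 4*log(y - 1) - 2*log(y + 2) + 4*atan(y).
Answer: -log(y - 5) + 4*log(y - 1) - 2*log(y + 2) + 4*atan(y).


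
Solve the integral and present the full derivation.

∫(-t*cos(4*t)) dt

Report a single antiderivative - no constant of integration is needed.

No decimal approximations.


Step 1. Integrate ∫(-t*cos(4*t)) dt by parts with u = t, dv = (-cos(4*t)) dt, so v = -sin(4*t)/4: now -t*sin(4*t)/4 + ∫(sin(4*t)/4) dt.
Step 2. Evaluate the standard form: now -t*sin(4*t)/4 - cos(4*t)/16.
Answer: -t*sin(4*t)/4 - cos(4*t)/16.


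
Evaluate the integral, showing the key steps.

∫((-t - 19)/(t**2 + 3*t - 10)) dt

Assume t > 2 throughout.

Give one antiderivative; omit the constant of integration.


Step 1. Decompose ∫((-t - 19)/(t**2 + 3*t - 10)) dt by partial fractions, (-t - 19)/(t**2 + 3*t - 10) = 2/(t + 5) - 3/(t - 2): now ∫(-3/(t - 2)) dt + ∫(2/(t + 5)) dt.
Step 2. Evaluate the standard form [assuming t > 2]: now -3*log(t - 2) + ∫(2/(t + 5)) dt.
Step 3. Evaluate the standard form [assuming t > -5]: now -3*log(t - 2) + 2*log(t + 5).
Answer: -3*log(t - 2) + 2*log(t + 5).


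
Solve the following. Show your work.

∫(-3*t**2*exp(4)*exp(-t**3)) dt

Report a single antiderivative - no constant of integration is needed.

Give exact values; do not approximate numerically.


Step 1. Substitute u = t**3 - 4, turning ∫(-3*t**2*exp(4)*exp(-t**3)) dt into ∫(-exp(-u)) du: now ∫(-exp(-u)) du.
Step 2. Evaluate the standard form: now exp(-u).
Step 3. Substitute back u = t**3 - 4: now exp(4 - t**3).
Answer: exp(4 - t**3).


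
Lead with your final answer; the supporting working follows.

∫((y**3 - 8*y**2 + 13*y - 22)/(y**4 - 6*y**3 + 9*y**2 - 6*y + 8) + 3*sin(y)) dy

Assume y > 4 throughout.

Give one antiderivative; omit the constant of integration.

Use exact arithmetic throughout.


The answer is -log(y - 4) + 2*log(y - 2) - 3*cos(y) - 2*atan(y).
Step 1. Rewrite: now ∫((y**3 - 8*y**2 + 13*y - 22)/(y**4 - 6*y**3 + 9*y**2 - 6*y + 8)) dy + ∫(3*sin(y)) dy.
Step 2. Decompose ∫((y**3 - 8*y**2 + 13*y - 22)/(y**4 - 6*y**3 + 9*y**2 - 6*y + 8)) dy by partial fractions, (y**3 - 8*y**2 + 13*y - 22)/(y**4 - 6*y**3 + 9*y**2 - 6*y + 8) = -2/(y**2 + 1) + 2/(y - 2) - 1/(y - 4): now ∫(-1/(y - 4)) dy + ∫(2/(y - 2)) dy + ∫(-2/(y**2 + 1)) dy + ∫(3*sin(y)) dy.
Step 3. Evaluate the standard form [assuming y > 2]: now 2*log(y - 2) + ∫(-1/(y - 4)) dy + ∫(-2/(y**2 + 1)) dy + ∫(3*sin(y)) dy.
Step 4. Evaluate the standard form [assuming y > 4]: now -log(y - 4) + 2*log(y - 2) + ∫(-2/(y**2 + 1)) dy + ∫(3*sin(y)) dy.
Step 5. Evaluate the standard form: now -log(y - 4) + 2*log(y - 2) - 2*atan(y) + ∫(3*sin(y)) dy.
Step 6. Evaluate the standard form: now -log(y - 4) + 2*log(y - 2) - 3*cos(y) - 2*atan(y).
Answer: -log(y - 4) + 2*log(y - 2) - 3*cos(y) - 2*atan(y).


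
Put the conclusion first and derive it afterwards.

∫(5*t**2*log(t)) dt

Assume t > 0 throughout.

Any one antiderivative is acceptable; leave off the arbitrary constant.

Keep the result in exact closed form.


The answer is 5*t**3*log(t)/3 - 5*t**3/9.
Step 1. Integrate ∫(5*t**2*log(t)) dt by parts with u = log(t), dv = (5*t**2) dt, so v = 5*t**3/3 [assuming t > 0]: now 5*t**3*log(t)/3 + ∫(-5*t**2/3) dt.
Step 2. Evaluate the standard form: now 5*t**3*log(t)/3 - 5*t**3/9.
Answer: 5*t**3*log(t)/3 - 5*t**3/9.


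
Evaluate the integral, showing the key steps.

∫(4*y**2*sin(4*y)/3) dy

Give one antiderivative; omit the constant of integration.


Step 1. Integrate ∫(4*y**2*sin(4*y)/3) dy by parts with u = y**2, dv = (4*sin(4*y)/3) dy, so v = -cos(4*y)/3: now -y**2*cos(4*y)/3 + ∫(2*y*cos(4*y)/3) dy.
Step 2. Integrate ∫(2*y*cos(4*y)/3) dy by parts with u = y, dv = (2*cos(4*y)/3) dy, so v = sin(4*y)/6: now -y**2*cos(4*y)/3 + y*sin(4*y)/6 + ∫(-sin(4*y)/6) dy.
Step 3. Evaluate the standard form: now -y**2*cos(4*y)/3 + y*sin(4*y)/6 + cos(4*y)/24.
Answer: -y**2*cos(4*y)/3 + y*sin(4*y)/6 + cos(4*y)/24.


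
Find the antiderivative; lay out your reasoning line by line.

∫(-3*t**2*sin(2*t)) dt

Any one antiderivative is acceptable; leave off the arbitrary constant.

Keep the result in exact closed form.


Step 1. Integrate ∫(-3*t**2*sin(2*t)) dt by parts with u = t**2, dv = (-3*sin(2*t)) dt, so v = 3*cos(2*t)/2: now 3*t**2*cos(2*t)/2 + ∫(-3*t*cos(2*t)) dt.
Step 2. Integrate ∫(-3*t*cos(2*t)) dt by parts with u = t, dv = (-3*cos(2*t)) dt, so v = -3*sin(2*t)/2: now 3*t**2*cos(2*t)/2 - 3*t*sin(2*t)/2 + ∫(3*sin(2*t)/2) dt.
Step 3. Evaluate the standard form: now 3*t**2*cos(2*t)/2 - 3*t*sin(2*t)/2 - 3*cos(2*t)/4.
Answer: 3*t**2*cos(2*t)/2 - 3*t*sin(2*t)/2 - 3*cos(2*t)/4.


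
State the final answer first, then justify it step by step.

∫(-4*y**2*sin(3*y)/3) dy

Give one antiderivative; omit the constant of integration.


The answer is 4*y**2*cos(3*y)/9 - 8*y*sin(3*y)/27 - 8*cos(3*y)/81.
Step 1. Integrate ∫(-4*y**2*sin(3*y)/3) dy by parts with u = y**2, dv = (-4*sin(3*y)/3) dy, so v = 4*cos(3*y)/9: now 4*y**2*cos(3*y)/9 + ∫(-8*y*cos(3*y)/9) dy.
Step 2. Integrate ∫(-8*y*cos(3*y)/9) dy by parts with u = y, dv = (-8*cos(3*y)/9) dy, so v = -8*sin(3*y)/27: now 4*y**2*cos(3*y)/9 - 8*y*sin(3*y)/27 + ∫(8*sin(3*y)/27) dy.
Step 3. Evaluate the standard form: now 4*y**2*cos(3*y)/9 - 8*y*sin(3*y)/27 - 8*cos(3*y)/81.
Answer: 4*y**2*cos(3*y)/9 - 8*y*sin(3*y)/27 - 8*cos(3*y)/81.


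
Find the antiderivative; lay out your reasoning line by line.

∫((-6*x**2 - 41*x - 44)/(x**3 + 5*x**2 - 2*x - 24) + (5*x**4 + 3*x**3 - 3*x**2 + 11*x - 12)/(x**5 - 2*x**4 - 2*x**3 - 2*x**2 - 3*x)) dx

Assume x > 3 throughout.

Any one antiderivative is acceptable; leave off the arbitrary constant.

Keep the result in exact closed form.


Step 1. Rewrite: now ∫((-6*x**2 - 41*x - 44)/(x**3 + 5*x**2 - 2*x - 24)) dx + ∫((5*x**4 + 3*x**3 - 3*x**2 + 11*x - 12)/(x**5 - 2*x**4 - 2*x**3 - 2*x**2 - 3*x)) dx.
Step 2. Decompose ∫((-6*x**2 - 41*x - 44)/(x**3 + 5*x**2 - 2*x - 24)) dx by partial fractions, (-6*x**2 - 41*x - 44)/(x**3 + 5*x**2 - 2*x - 24) = 4/(x + 4) - 5/(x + 3) - 5/(x - 2): now ∫((5*x**4 + 3*x**3 - 3*x**2 + 11*x - 12)/(x**5 - 2*x**4 - 2*x**3 - 2*x**2 - 3*x)) dx + ∫(-5/(x - 2)) dx + ∫(-5/(x + 3)) dx + ∫(4/(x + 4)) dx.
Step 3. Evaluate the standard form [assuming x > -3]: now -5*log(x + 3) + ∫((5*x**4 + 3*x**3 - 3*x**2 + 11*x - 12)/(x**5 - 2*x**4 - 2*x**3 - 2*x**2 - 3*x)) dx + ∫(-5/(x - 2)) dx + ∫(4/(x + 4)) dx.
Step 4. Evaluate the standard form [assuming x > -4]: now -5*log(x + 3) + 4*log(x + 4) + ∫((5*x**4 + 3*x**3 - 3*x**2 + 11*x - 12)/(x**5 - 2*x**4 - 2*x**3 - 2*x**2 - 3*x)) dx + ∫(-5/(x - 2)) dx.
Step 5. Evaluate the standard form [assuming x > 2]: now -5*log(x - 2) - 5*log(x + 3) + 4*log(x + 4) + ∫((5*x**4 + 3*x**3 - 3*x**2 + 11*x - 12)/(x**5 - 2*x**4 - 2*x**3 - 2*x**2 - 3*x)) dx.
Step 6. Decompose ∫((5*x**4 + 3*x**3 - 3*x**2 + 11*x - 12)/(x**5 - 2*x**4 - 2*x**3 - 2*x**2 - 3*x)) dx by partial fractions, (5*x**4 + 3*x**3 - 3*x**2 + 11*x - 12)/(x**5 - 2*x**4 - 2*x**3 - 2*x**2 - 3*x) = -2/(x**2 + 1) - 3/(x + 1) + 4/(x - 3) + 4/x: now -5*log(x - 2) - 5*log(x + 3) + 4*log(x + 4) + ∫(4/x) dx + ∫(4/(x - 3)) dx + ∫(-3/(x + 1)) dx + ∫(-2/(x**2 + 1)) dx.
Step 7. Evaluate the standard form [assuming x > 3]: now 4*log(x - 3) - 5*log(x - 2) - 5*log(x + 3) + 4*log(x + 4) + ∫(4/x) dx + ∫(-3/(x + 1)) dx + ∫(-2/(x**2 + 1)) dx.
Step 8. Evaluate the standard form [assuming x > -1]: now 4*log(x - 3) - 5*log(x - 2) - 3*log(x + 1) - 5*log(x + 3) + 4*log(x + 4) + ∫(4/x) dx + ∫(-2/(x**2 + 1)) dx.
Step 9. Evaluate the standard form [assuming x > 0]: now 4*log(x) + 4*log(x - 3) - 5*log(x - 2) - 3*log(x + 1) - 5*log(x + 3) + 4*log(x + 4) + ∫(-2/(x**2 + 1)) dx.
Step 10. Evaluate the standard form: now 4*log(x) + 4*log(x - 3) - 5*log(x - 2) - 3*log(x + 1) - 5*log(x + 3) + 4*log(x + 4) - 2*atan(x).
Answer: 4*log(x) + 4*log(x - 3) - 5*log(x - 2) - 3*log(x + 1) - 5*log(x + 3) + 4*log(x + 4) - 2*atan(x).


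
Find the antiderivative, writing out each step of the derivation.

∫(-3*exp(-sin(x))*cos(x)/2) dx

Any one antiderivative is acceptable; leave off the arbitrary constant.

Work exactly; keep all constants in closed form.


Step 1. Substitute u = sin(x), turning ∫(-3*exp(-sin(x))*cos(x)/2) dx into ∫(-3*exp(-u)/2) du: now ∫(-3*exp(-u)/2) du.
Step 2. Evaluate the standard form: now 3*exp(-u)/2.
Step 3. Substitute back u = sin(x): now 3*exp(-sin(x))/2.
Answer: 3*exp(-sin(x))/2.


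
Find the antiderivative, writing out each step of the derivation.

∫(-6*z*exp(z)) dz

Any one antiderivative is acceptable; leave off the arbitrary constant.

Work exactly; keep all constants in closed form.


Step 1. Integrate ∫(-6*z*exp(z)) dz by parts with u = z, dv = (-6*exp(z)) dz, so v = -6*exp(z): now -6*z*exp(z) + ∫(6*exp(z)) dz.
Step 2. Evaluate the standard form: now -6*z*exp(z) + 6*exp(z).
Answer: -6*z*exp(z) + 6*exp(z).


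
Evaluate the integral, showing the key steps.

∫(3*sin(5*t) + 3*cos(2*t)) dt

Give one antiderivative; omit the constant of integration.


Step 1. Rewrite: now ∫(3*sin(5*t)) dt + ∫(3*cos(2*t)) dt.
Step 2. Evaluate the standard form: now 3*sin(2*t)/2 + ∫(3*sin(5*t)) dt.
Step 3. Evaluate the standard form: now 3*sin(2*t)/2 - 3*cos(5*t)/5.
Answer: 3*sin(2*t)/2 - 3*cos(5*t)/5.


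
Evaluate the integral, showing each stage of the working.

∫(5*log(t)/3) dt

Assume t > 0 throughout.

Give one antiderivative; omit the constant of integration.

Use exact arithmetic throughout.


Step 1. Integrate ∫(5*log(t)/3) dt by parts with u = log(t), dv = (5/3) dt, so v = 5*t/3 [assuming t > 0]: now 5*t*log(t)/3 + ∫(-5/3) dt.
Step 2. Evaluate the standard form: now 5*t*log(t)/3 - 5*t/3.
Answer: 5*t*log(t)/3 - 5*t/3.


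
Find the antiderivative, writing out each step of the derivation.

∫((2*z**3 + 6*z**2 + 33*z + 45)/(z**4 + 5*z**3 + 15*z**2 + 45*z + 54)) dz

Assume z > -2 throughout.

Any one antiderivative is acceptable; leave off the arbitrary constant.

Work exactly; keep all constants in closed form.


Step 1. Decompose ∫((2*z**3 + 6*z**2 + 33*z + 45)/(z**4 + 5*z**3 + 15*z**2 + 45*z + 54)) dz by partial fractions, (2*z**3 + 6*z**2 + 33*z + 45)/(z**4 + 5*z**3 + 15*z**2 + 45*z + 54) = 3/(z**2 + 9) + 3/(z + 3) - 1/(z + 2): now ∫(-1/(z + 2)) dz + ∫(3/(z + 3)) dz + ∫(3/(z**2 + 9)) dz.
Step 2. Evaluate the standard form [assuming z > -2]: now -log(z + 2) + ∫(3/(z + 3)) dz + ∫(3/(z**2 + 9)) dz.
Step 3. Evaluate the standard form [assuming z > -3]: now -log(z + 2) + 3*log(z + 3) + ∫(3/(z**2 + 9)) dz.
Step 4. Evaluate the standard form: now -log(z + 2) + 3*log(z + 3) + atan(z/3).
Answer: -log(z + 2) + 3*log(z + 3) + atan(z/3).


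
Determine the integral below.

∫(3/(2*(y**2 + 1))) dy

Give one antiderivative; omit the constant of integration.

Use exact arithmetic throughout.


Answer: 3*atan(y)/2.


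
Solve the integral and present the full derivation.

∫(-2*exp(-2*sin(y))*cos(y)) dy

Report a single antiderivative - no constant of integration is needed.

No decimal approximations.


Step 1. Substitute u = sin(y), turning ∫(-2*exp(-2*sin(y))*cos(y)) dy into ∫(-2*exp(-2*u)) du: now ∫(-2*exp(-2*u)) du.
Step 2. Evaluate the standard form: now exp(-2*u).
Step 3. Substitute back u = sin(y): now exp(-2*sin(y)).
Answer: exp(-2*sin(y)).


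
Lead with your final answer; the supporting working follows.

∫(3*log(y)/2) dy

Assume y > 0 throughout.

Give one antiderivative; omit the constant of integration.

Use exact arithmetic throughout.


The answer is 3*y*log(y)/2 - 3*y/2.
Step 1. Integrate ∫(3*log(y)/2) dy by parts with u = log(y), dv = (3/2) dy, so v = 3*y/2 [assuming y > 0]: now 3*y*log(y)/2 + ∫(-3/2) dy.
Step 2. Evaluate the standard form: now 3*y*log(y)/2 - 3*y/2.
Answer: 3*y*log(y)/2 - 3*y/2.


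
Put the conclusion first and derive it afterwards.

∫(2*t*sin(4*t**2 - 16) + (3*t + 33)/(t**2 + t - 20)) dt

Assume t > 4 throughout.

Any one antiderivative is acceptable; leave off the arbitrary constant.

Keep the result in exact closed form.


The answer is 5*log(t - 4) - 2*log(t + 5) - cos(4*t**2 - 16)/4.
Step 1. Rewrite: now ∫(2*t*sin(4*t**2 - 16)) dt + ∫((3*t + 33)/(t**2 + t - 20)) dt.
Step 2. Decompose ∫((3*t + 33)/(t**2 + t - 20)) dt by partial fractions, (3*t + 33)/(t**2 + t - 20) = -2/(t + 5) + 5/(t - 4): now ∫(2*t*sin(4*t**2 - 16)) dt + ∫(5/(t - 4)) dt + ∫(-2/(t + 5)) dt.
Step 3. Evaluate the standard form [assuming t > 4]: now 5*log(t - 4) + ∫(2*t*sin(4*t**2 - 16)) dt + ∫(-2/(t + 5)) dt.
Step 4. Evaluate the standard form [assuming t > -5]: now 5*log(t - 4) - 2*log(t + 5) + ∫(2*t*sin(4*t**2 - 16)) dt.
Step 5. Substitute u = t**2 - 4, turning ∫(2*t*sin(4*t**2 - 16)) dt into ∫(sin(4*u)) du: now 5*log(t - 4) - 2*log(t + 5) + ∫(sin(4*u)) du.
Step 6. Evaluate the standard form: now 5*log(t - 4) - 2*log(t + 5) - cos(4*u)/4.
Step 7. Substitute back u = t**2 - 4: now 5*log(t - 4) - 2*log(t + 5) - cos(4*t**2 - 16)/4.
Answer: 5*log(t - 4) - 2*log(t + 5) - cos(4*t**2 - 16)/4.


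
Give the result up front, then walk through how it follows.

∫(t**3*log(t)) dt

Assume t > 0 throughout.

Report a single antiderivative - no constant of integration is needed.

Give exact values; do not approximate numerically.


The answer is t**4*log(t)/4 - t**4/16.
Step 1. Integrate ∫(t**3*log(t)) dt by parts with u = log(t), dv = (t**3) dt, so v = t**4/4 [assuming t > 0]: now t**4*log(t)/4 + ∫(-t**3/4) dt.
Step 2. Evaluate the standard form: now t**4*log(t)/4 - t**4/16.
Answer: t**4*log(t)/4 - t**4/16.


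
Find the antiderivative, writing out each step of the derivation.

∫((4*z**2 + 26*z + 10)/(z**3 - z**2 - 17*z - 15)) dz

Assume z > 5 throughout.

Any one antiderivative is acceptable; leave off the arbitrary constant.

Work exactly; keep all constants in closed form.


Step 1. Decompose ∫((4*z**2 + 26*z + 10)/(z**3 - z**2 - 17*z - 15)) dz by partial fractions, (4*z**2 + 26*z + 10)/(z**3 - z**2 - 17*z - 15) = -2/(z + 3) + 1/(z + 1) + 5/(z - 5): now ∫(5/(z - 5)) dz + ∫(1/(z + 1)) dz + ∫(-2/(z + 3)) dz.
Step 2. Evaluate the standard form [assuming z > -3]: now -2*log(z + 3) + ∫(5/(z - 5)) dz + ∫(1/(z + 1)) dz.
Step 3. Evaluate the standard form [assuming z > 5]: now 5*log(z - 5) - 2*log(z + 3) + ∫(1/(z + 1)) dz.
Step 4. Evaluate the standard form [assuming z > -1]: now 5*log(z - 5) + log(z + 1) - 2*log(z + 3).
Answer: 5*log(z - 5) + log(z + 1) - 2*log(z + 3).


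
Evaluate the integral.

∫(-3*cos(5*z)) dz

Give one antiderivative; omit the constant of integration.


Answer: -3*sin(5*z)/5.


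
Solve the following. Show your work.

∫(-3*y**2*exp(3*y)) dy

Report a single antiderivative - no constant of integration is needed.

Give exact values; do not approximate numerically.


Step 1. Integrate ∫(-3*y**2*exp(3*y)) dy by parts with u = y**2, dv = (-3*exp(3*y)) dy, so v = -exp(3*y): now -y**2*exp(3*y) + ∫(2*y*exp(3*y)) dy.
Step 2. Integrate ∫(2*y*exp(3*y)) dy by parts with u = y, dv = (2*exp(3*y)) dy, so v = 2*exp(3*y)/3: now -y**2*exp(3*y) + 2*y*exp(3*y)/3 + ∫(-2*exp(3*y)/3) dy.
Step 3. Evaluate the standard form: now -y**2*exp(3*y) + 2*y*exp(3*y)/3 - 2*exp(3*y)/9.
Answer: -y**2*exp(3*y) + 2*y*exp(3*y)/3 - 2*exp(3*y)/9.


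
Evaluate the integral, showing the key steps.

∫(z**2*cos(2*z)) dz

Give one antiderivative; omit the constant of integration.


Step 1. Integrate ∫(z**2*cos(2*z)) dz by parts with u = z**2, dv = (cos(2*z)) dz, so v = sin(2*z)/2: now z**2*sin(2*z)/2 + ∫(-z*sin(2*z)) dz.
Step 2. Integrate ∫(-z*sin(2*z)) dz by parts with u = z, dv = (-sin(2*z)) dz, so v = cos(2*z)/2: now z**2*sin(2*z)/2 + z*cos(2*z)/2 + ∫(-cos(2*z)/2) dz.
Step 3. Evaluate the standard form: now z**2*sin(2*z)/2 + z*cos(2*z)/2 - sin(2*z)/4.
Answer: z**2*sin(2*z)/2 + z*cos(2*z)/2 - sin(2*z)/4.


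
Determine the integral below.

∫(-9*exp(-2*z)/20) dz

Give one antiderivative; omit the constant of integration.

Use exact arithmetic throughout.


Answer: 9*exp(-2*z)/40.


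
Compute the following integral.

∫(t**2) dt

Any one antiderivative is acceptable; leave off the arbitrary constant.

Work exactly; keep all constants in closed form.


Answer: t**3/3.


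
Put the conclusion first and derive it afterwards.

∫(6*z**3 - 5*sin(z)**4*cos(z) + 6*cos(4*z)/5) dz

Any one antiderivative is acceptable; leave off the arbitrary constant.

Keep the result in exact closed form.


The answer is 3*z**4/2 - sin(z)**5 + 3*sin(4*z)/10.
Step 1. Rewrite: now ∫(6*z**3) dz + ∫(-5*sin(z)**4*cos(z)) dz + ∫(6*cos(4*z)/5) dz.
Step 2. Substitute u = sin(z), turning ∫(-5*sin(z)**4*cos(z)) dz into ∫(-5*u**4) du: now ∫(-5*u**4) du + ∫(6*z**3) dz + ∫(6*cos(4*z)/5) dz.
Step 3. Evaluate the standard form: now -u**5 + ∫(6*z**3) dz + ∫(6*cos(4*z)/5) dz.
Step 4. Substitute back u = sin(z): now -sin(z)**5 + ∫(6*z**3) dz + ∫(6*cos(4*z)/5) dz.
Step 5. Evaluate the standard form: now 3*z**4/2 - sin(z)**5 + ∫(6*cos(4*z)/5) dz.
Step 6. Evaluate the standard form: now 3*z**4/2 - sin(z)**5 + 3*sin(4*z)/10.
Answer: 3*z**4/2 - sin(z)**5 + 3*sin(4*z)/10.


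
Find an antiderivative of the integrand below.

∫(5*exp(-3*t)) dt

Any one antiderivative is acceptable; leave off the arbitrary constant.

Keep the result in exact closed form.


Answer: -5*exp(-3*t)/3.


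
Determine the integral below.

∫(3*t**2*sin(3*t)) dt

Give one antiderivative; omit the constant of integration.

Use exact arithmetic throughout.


Answer: -t**2*cos(3*t) + 2*t*sin(3*t)/3 + 2*cos(3*t)/9.


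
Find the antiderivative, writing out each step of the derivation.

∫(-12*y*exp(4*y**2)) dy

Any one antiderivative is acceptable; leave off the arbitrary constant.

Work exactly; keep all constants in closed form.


Step 1. Substitute u = y**2, turning ∫(-12*y*exp(4*y**2)) dy into ∫(-6*exp(4*u)) du: now ∫(-6*exp(4*u)) du.
Step 2. Evaluate the standard form: now -3*exp(4*u)/2.
Step 3. Substitute back u = y**2: now -3*exp(4*y**2)/2.
Answer: -3*exp(4*y**2)/2.


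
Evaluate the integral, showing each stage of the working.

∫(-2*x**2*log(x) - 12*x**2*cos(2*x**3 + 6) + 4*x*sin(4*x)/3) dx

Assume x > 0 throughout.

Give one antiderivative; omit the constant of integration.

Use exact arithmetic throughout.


Step 1. Rewrite: now ∫(4*x*sin(4*x)/3) dx + ∫(-2*x**2*log(x)) dx + ∫(-12*x**2*cos(2*x**3 + 6)) dx.
Step 2. Integrate ∫(-2*x**2*log(x)) dx by parts with u = log(x), dv = (-2*x**2) dx, so v = -2*x**3/3 [assuming x > 0]: now -2*x**3*log(x)/3 + ∫(2*x**2/3) dx + ∫(4*x*sin(4*x)/3) dx + ∫(-12*x**2*cos(2*x**3 + 6)) dx.
Step 3. Evaluate the standard form: now -2*x**3*log(x)/3 + 2*x**3/9 + ∫(4*x*sin(4*x)/3) dx + ∫(-12*x**2*cos(2*x**3 + 6)) dx.
Step 4. Integrate ∫(4*x*sin(4*x)/3) dx by parts with u = x, dv = (4*sin(4*x)/3) dx, so v = -cos(4*x)/3: now -2*x**3*log(x)/3 + 2*x**3/9 - x*cos(4*x)/3 + ∫(-12*x**2*cos(2*x**3 + 6)) dx + ∫(cos(4*x)/3) dx.
Step 5. Evaluate the standard form: now -2*x**3*log(x)/3 + 2*x**3/9 - x*cos(4*x)/3 + sin(4*x)/12 + ∫(-12*x**2*cos(2*x**3 + 6)) dx.
Step 6. Substitute u = x**3 + 3, turning ∫(-12*x**2*cos(2*x**3 + 6)) dx into ∫(-4*cos(2*u)) du: now -2*x**3*log(x)/3 + 2*x**3/9 - x*cos(4*x)/3 + sin(4*x)/12 + ∫(-4*cos(2*u)) du.
Step 7. Evaluate the standard form: now -2*x**3*log(x)/3 + 2*x**3/9 - x*cos(4*x)/3 - 2*sin(2*u) + sin(4*x)/12.
Step 8. Substitute back u = x**3 + 3: now -2*x**3*log(x)/3 + 2*x**3/9 - x*cos(4*x)/3 + sin(4*x)/12 - 2*sin(2*x**3 + 6).
Answer: -2*x**3*log(x)/3 + 2*x**3/9 - x*cos(4*x)/3 + sin(4*x)/12 - 2*sin(2*x**3 + 6).


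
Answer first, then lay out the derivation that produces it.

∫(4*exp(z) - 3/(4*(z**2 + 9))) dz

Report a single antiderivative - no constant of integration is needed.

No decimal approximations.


The answer is 4*exp(z) - atan(z/3)/4.
Step 1. Rewrite: now ∫(-3/(4*(z**2 + 9))) dz + ∫(4*exp(z)) dz.
Step 2. Evaluate the standard form: now 4*exp(z) + ∫(-3/(4*(z**2 + 9))) dz.
Step 3. Evaluate the standard form: now 4*exp(z) - atan(z/3)/4.
Answer: 4*exp(z) - atan(z/3)/4.


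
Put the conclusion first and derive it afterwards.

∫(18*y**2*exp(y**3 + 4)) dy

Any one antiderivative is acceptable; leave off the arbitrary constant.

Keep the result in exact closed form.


The answer is 6*exp(y**3 + 4).
Step 1. Substitute u = y**3 + 4, turning ∫(18*y**2*exp(y**3 + 4)) dy into ∫(6*exp(u)) du: now ∫(6*exp(u)) du.
Step 2. Evaluate the standard form: now 6*exp(u).
Step 3. Substitute back u = y**3 + 4: now 6*exp(y**3 + 4).
Answer: 6*exp(y**3 + 4).


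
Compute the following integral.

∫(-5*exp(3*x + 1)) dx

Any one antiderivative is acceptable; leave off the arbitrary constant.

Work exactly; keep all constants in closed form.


Answer: -5*exp(3*x + 1)/3.


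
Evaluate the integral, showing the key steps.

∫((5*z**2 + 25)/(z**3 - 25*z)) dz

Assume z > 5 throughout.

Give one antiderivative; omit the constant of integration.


Step 1. Decompose ∫((5*z**2 + 25)/(z**3 - 25*z)) dz by partial fractions, (5*z**2 + 25)/(z**3 - 25*z) = 3/(z + 5) + 3/(z - 5) - 1/z: now ∫(-1/z) dz + ∫(3/(z - 5)) dz + ∫(3/(z + 5)) dz.
Step 2. Evaluate the standard form [assuming z > 5]: now 3*log(z - 5) + ∫(-1/z) dz + ∫(3/(z + 5)) dz.
Step 3. Evaluate the standard form [assuming z > 0]: now -log(z) + 3*log(z - 5) + ∫(3/(z + 5)) dz.
Step 4. Evaluate the standard form [assuming z > -5]: now -log(z) + 3*log(z - 5) + 3*log(z + 5).
Answer: -log(z) + 3*log(z - 5) + 3*log(z + 5).


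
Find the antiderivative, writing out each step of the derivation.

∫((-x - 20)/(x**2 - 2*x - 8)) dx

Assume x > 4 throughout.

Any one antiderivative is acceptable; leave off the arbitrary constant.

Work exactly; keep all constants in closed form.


Step 1. Decompose ∫((-x - 20)/(x**2 - 2*x - 8)) dx by partial fractions, (-x - 20)/(x**2 - 2*x - 8) = 3/(x + 2) - 4/(x - 4): now ∫(-4/(x - 4)) dx + ∫(3/(x + 2)) dx.
Step 2. Evaluate the standard form [assuming x > -2]: now 3*log(x + 2) + ∫(-4/(x - 4)) dx.
Step 3. Evaluate the standard form [assuming x > 4]: now -4*log(x - 4) + 3*log(x + 2).
Answer: -4*log(x - 4) + 3*log(x + 2).


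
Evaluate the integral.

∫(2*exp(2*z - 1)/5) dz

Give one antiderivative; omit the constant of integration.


Answer: exp(2*z - 1)/5.


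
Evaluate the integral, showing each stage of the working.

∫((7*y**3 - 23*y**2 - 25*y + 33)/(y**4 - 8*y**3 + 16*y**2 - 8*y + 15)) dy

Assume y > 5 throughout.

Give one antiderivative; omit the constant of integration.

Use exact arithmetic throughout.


Step 1. Decompose ∫((7*y**3 - 23*y**2 - 25*y + 33)/(y**4 - 8*y**3 + 16*y**2 - 8*y + 15)) dy by partial fractions, (7*y**3 - 23*y**2 - 25*y + 33)/(y**4 - 8*y**3 + 16*y**2 - 8*y + 15) = 4/(y**2 + 1) + 3/(y - 3) + 4/(y - 5): now ∫(4/(y - 5)) dy + ∫(3/(y - 3)) dy + ∫(4/(y**2 + 1)) dy.
Step 2. Evaluate the standard form [assuming y > 3]: now 3*log(y - 3) + ∫(4/(y - 5)) dy + ∫(4/(y**2 + 1)) dy.
Step 3. Evaluate the standard form [assuming y > 5]: now 4*log(y - 5) + 3*log(y - 3) + ∫(4/(y**2 + 1)) dy.
Step 4. Evaluate the standard form: now 4*log(y - 5) + 3*log(y - 3) + 4*atan(y).
Answer: 4*log(y - 5) + 3*log(y - 3) + 4*atan(y).


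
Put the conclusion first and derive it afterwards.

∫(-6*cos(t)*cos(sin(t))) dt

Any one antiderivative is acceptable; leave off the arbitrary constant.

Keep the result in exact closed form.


The answer is -6*sin(sin(t)).
Step 1. Substitute u = sin(t), turning ∫(-6*cos(t)*cos(sin(t))) dt into ∫(-6*cos(u)) du: now ∫(-6*cos(u)) du.
Step 2. Evaluate the standard form: now -6*sin(u).
Step 3. Substitute back u = sin(t): now -6*sin(sin(t)).
Answer: -6*sin(sin(t)).


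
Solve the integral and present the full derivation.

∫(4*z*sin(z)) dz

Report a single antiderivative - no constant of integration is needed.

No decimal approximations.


Step 1. Integrate ∫(4*z*sin(z)) dz by parts with u = z, dv = (4*sin(z)) dz, so v = -4*cos(z): now -4*z*cos(z) + ∫(4*cos(z)) dz.
Step 2. Evaluate the standard form: now -4*z*cos(z) + 4*sin(z).
Answer: -4*z*cos(z) + 4*sin(z).


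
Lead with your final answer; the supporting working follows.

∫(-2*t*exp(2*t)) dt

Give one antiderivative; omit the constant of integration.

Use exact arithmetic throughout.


The answer is -t*exp(2*t) + exp(2*t)/2.
Step 1. Integrate ∫(-2*t*exp(2*t)) dt by parts with u = t, dv = (-2*exp(2*t)) dt, so v = -exp(2*t): now -t*exp(2*t) + ∫(exp(2*t)) dt.
Step 2. Evaluate the standard form: now -t*exp(2*t) + exp(2*t)/2.
Answer: -t*exp(2*t) + exp(2*t)/2.


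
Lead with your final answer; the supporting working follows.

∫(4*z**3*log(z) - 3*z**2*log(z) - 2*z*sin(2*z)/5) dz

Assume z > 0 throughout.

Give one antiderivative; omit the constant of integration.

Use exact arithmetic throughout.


The answer is z**4*log(z) - z**4/4 - z**3*log(z) + z**3/3 + z*cos(2*z)/5 - sin(2*z)/10.
Step 1. Rewrite: now ∫(-2*z*sin(2*z)/5) dz + ∫(-3*z**2*log(z)) dz + ∫(4*z**3*log(z)) dz.
Step 2. Integrate ∫(-2*z*sin(2*z)/5) dz by parts with u = z, dv = (-2*sin(2*z)/5) dz, so v = cos(2*z)/5: now z*cos(2*z)/5 + ∫(-3*z**2*log(z)) dz + ∫(4*z**3*log(z)) dz + ∫(-cos(2*z)/5) dz.
Step 3. Evaluate the standard form: now z*cos(2*z)/5 - sin(2*z)/10 + ∫(-3*z**2*log(z)) dz + ∫(4*z**3*log(z)) dz.
Step 4. Integrate ∫(4*z**3*log(z)) dz by parts with u = log(z), dv = (4*z**3) dz, so v = z**4 [assuming z > 0]: now z**4*log(z) + z*cos(2*z)/5 - sin(2*z)/10 + ∫(-z**3) dz + ∫(-3*z**2*log(z)) dz.
Step 5. Evaluate the standard form: now z**4*log(z) - z**4/4 + z*cos(2*z)/5 - sin(2*z)/10 + ∫(-3*z**2*log(z)) dz.
Step 6. Integrate ∫(-3*z**2*log(z)) dz by parts with u = log(z), dv = (-3*z**2) dz, so v = -z**3 [assuming z > 0]: now z**4*log(z) - z**4/4 - z**3*log(z) + z*cos(2*z)/5 - sin(2*z)/10 + ∫(z**2) dz.
Step 7. Evaluate the standard form: now z**4*log(z) - z**4/4 - z**3*log(z) + z**3/3 + z*cos(2*z)/5 - sin(2*z)/10.
Answer: z**4*log(z) - z**4/4 - z**3*log(z) + z**3/3 + z*cos(2*z)/5 - sin(2*z)/10.


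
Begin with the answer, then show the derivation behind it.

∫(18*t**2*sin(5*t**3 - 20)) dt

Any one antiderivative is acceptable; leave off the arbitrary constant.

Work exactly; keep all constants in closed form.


The answer is -6*cos(5*t**3 - 20)/5.
Step 1. Substitute u = t**3 - 4, turning ∫(18*t**2*sin(5*t**3 - 20)) dt into ∫(6*sin(5*u)) du: now ∫(6*sin(5*u)) du.
Step 2. Evaluate the standard form: now -6*cos(5*u)/5.
Step 3. Substitute back u = t**3 - 4: now -6*cos(5*t**3 - 20)/5.
Answer: -6*cos(5*t**3 - 20)/5.


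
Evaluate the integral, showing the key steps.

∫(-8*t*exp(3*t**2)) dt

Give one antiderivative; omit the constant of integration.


Step 1. Substitute u = t**2, turning ∫(-8*t*exp(3*t**2)) dt into ∫(-4*exp(3*u)) du: now ∫(-4*exp(3*u)) du.
Step 2. Evaluate the standard form: now -4*exp(3*u)/3.
Step 3. Substitute back u = t**2: now -4*exp(3*t**2)/3.
Answer: -4*exp(3*t**2)/3.


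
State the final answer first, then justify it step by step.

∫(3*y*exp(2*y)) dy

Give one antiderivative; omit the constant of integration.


The answer is 3*y*exp(2*y)/2 - 3*exp(2*y)/4.
Step 1. Integrate ∫(3*y*exp(2*y)) dy by parts with u = y, dv = (3*exp(2*y)) dy, so v = 3*exp(2*y)/2: now 3*y*exp(2*y)/2 + ∫(-3*exp(2*y)/2) dy.
Step 2. Evaluate the standard form: now 3*y*exp(2*y)/2 - 3*exp(2*y)/4.
Answer: 3*y*exp(2*y)/2 - 3*exp(2*y)/4.


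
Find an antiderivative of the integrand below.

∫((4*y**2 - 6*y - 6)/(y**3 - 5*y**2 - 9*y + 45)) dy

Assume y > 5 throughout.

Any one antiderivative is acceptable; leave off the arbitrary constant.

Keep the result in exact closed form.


Answer: 4*log(y - 5) - log(y - 3) + log(y + 3).


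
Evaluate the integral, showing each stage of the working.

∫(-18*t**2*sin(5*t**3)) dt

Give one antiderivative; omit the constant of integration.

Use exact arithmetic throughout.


Step 1. Substitute u = t**3, turning ∫(-18*t**2*sin(5*t**3)) dt into ∫(-6*sin(5*u)) du: now ∫(-6*sin(5*u)) du.
Step 2. Evaluate the standard form: now 6*cos(5*u)/5.
Step 3. Substitute back u = t**3: now 6*cos(5*t**3)/5.
Answer: 6*cos(5*t**3)/5.


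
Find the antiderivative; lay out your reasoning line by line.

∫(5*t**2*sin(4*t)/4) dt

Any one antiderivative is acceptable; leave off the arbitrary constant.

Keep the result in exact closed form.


Step 1. Integrate ∫(5*t**2*sin(4*t)/4) dt by parts with u = t**2, dv = (5*sin(4*t)/4) dt, so v = -5*cos(4*t)/16: now -5*t**2*cos(4*t)/16 + ∫(5*t*cos(4*t)/8) dt.
Step 2. Integrate ∫(5*t*cos(4*t)/8) dt by parts with u = t, dv = (5*cos(4*t)/8) dt, so v = 5*sin(4*t)/32: now -5*t**2*cos(4*t)/16 + 5*t*sin(4*t)/32 + ∫(-5*sin(4*t)/32) dt.
Step 3. Evaluate the standard form: now -5*t**2*cos(4*t)/16 + 5*t*sin(4*t)/32 + 5*cos(4*t)/128.
Answer: -5*t**2*cos(4*t)/16 + 5*t*sin(4*t)/32 + 5*cos(4*t)/128.


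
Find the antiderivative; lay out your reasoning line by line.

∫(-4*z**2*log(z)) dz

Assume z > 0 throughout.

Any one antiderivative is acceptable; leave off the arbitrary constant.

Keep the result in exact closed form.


Step 1. Integrate ∫(-4*z**2*log(z)) dz by parts with u = log(z), dv = (-4*z**2) dz, so v = -4*z**3/3 [assuming z > 0]: now -4*z**3*log(z)/3 + ∫(4*z**2/3) dz.
Step 2. Evaluate the standard form: now -4*z**3*log(z)/3 + 4*z**3/9.
Answer: -4*z**3*log(z)/3 + 4*z**3/9.


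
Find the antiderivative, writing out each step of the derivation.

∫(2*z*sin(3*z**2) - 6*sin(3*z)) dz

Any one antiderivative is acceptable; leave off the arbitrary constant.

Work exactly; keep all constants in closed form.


Step 1. Rewrite: now ∫(2*z*sin(3*z**2)) dz + ∫(-6*sin(3*z)) dz.
Step 2. Substitute u = z**2, turning ∫(2*z*sin(3*z**2)) dz into ∫(sin(3*u)) du: now ∫(sin(3*u)) du + ∫(-6*sin(3*z)) dz.
Step 3. Evaluate the standard form: now -cos(3*u)/3 + ∫(-6*sin(3*z)) dz.
Step 4. Substitute back u = z**2: now -cos(3*z**2)/3 + ∫(-6*sin(3*z)) dz.
Step 5. Evaluate the standard form: now 2*cos(3*z) - cos(3*z**2)/3.
Answer: 2*cos(3*z) - cos(3*z**2)/3.


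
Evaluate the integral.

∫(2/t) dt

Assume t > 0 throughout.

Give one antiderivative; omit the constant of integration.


Answer: 2*log(t).


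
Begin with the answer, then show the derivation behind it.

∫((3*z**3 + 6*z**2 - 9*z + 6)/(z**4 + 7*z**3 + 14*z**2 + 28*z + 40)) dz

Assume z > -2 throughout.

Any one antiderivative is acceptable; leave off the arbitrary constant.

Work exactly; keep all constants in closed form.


The answer is log(z + 2) + 2*log(z + 5) - 3*atan(z/2)/2.
Step 1. Decompose ∫((3*z**3 + 6*z**2 - 9*z + 6)/(z**4 + 7*z**3 + 14*z**2 + 28*z + 40)) dz by partial fractions, (3*z**3 + 6*z**2 - 9*z + 6)/(z**4 + 7*z**3 + 14*z**2 + 28*z + 40) = -3/(z**2 + 4) + 2/(z + 5) + 1/(z + 2): now ∫(1/(z + 2)) dz + ∫(2/(z + 5)) dz + ∫(-3/(z**2 + 4)) dz.
Step 2. Evaluate the standard form [assuming z > -2]: now log(z + 2) + ∫(2/(z + 5)) dz + ∫(-3/(z**2 + 4)) dz.
Step 3. Evaluate the standard form [assuming z > -5]: now log(z + 2) + 2*log(z + 5) + ∫(-3/(z**2 + 4)) dz.
Step 4. Evaluate the standard form: now log(z + 2) + 2*log(z + 5) - 3*atan(z/2)/2.
Answer: log(z + 2) + 2*log(z + 5) - 3*atan(z/2)/2.


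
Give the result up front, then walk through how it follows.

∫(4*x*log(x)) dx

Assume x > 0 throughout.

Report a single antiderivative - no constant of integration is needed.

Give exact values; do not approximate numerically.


The answer is 2*x**2*log(x) - x**2.
Step 1. Integrate ∫(4*x*log(x)) dx by parts with u = log(x), dv = (4*x) dx, so v = 2*x**2 [assuming x > 0]: now 2*x**2*log(x) + ∫(-2*x) dx.
Step 2. Evaluate the standard form: now 2*x**2*log(x) - x**2.
Answer: 2*x**2*log(x) - x**2.


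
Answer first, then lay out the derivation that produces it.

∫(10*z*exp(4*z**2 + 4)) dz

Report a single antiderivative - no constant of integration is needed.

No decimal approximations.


The answer is 5*exp(4*z**2 + 4)/4.
Step 1. Substitute u = z**2 + 1, turning ∫(10*z*exp(4*z**2 + 4)) dz into ∫(5*exp(4*u)) du: now ∫(5*exp(4*u)) du.
Step 2. Evaluate the standard form: now 5*exp(4*u)/4.
Step 3. Substitute back u = z**2 + 1: now 5*exp(4*z**2 + 4)/4.
Answer: 5*exp(4*z**2 + 4)/4.


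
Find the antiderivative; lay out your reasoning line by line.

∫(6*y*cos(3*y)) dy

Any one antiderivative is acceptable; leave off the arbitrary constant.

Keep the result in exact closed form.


Step 1. Integrate ∫(6*y*cos(3*y)) dy by parts with u = y, dv = (6*cos(3*y)) dy, so v = 2*sin(3*y): now 2*y*sin(3*y) + ∫(-2*sin(3*y)) dy.
Step 2. Evaluate the standard form: now 2*y*sin(3*y) + 2*cos(3*y)/3.
Answer: 2*y*sin(3*y) + 2*cos(3*y)/3.


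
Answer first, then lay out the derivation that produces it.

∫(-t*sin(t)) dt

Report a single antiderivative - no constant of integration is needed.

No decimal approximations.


The answer is t*cos(t) - sin(t).
Step 1. Integrate ∫(-t*sin(t)) dt by parts with u = t, dv = (-sin(t)) dt, so v = cos(t): now t*cos(t) + ∫(-cos(t)) dt.
Step 2. Evaluate the standard form: now t*cos(t) - sin(t).
Answer: t*cos(t) - sin(t).


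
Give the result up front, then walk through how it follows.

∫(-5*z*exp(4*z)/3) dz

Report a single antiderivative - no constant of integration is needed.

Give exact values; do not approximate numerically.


The answer is -5*z*exp(4*z)/12 + 5*exp(4*z)/48.
Step 1. Integrate ∫(-5*z*exp(4*z)/3) dz by parts with u = z, dv = (-5*exp(4*z)/3) dz, so v = -5*exp(4*z)/12: now -5*z*exp(4*z)/12 + ∫(5*exp(4*z)/12) dz.
Step 2. Evaluate the standard form: now -5*z*exp(4*z)/12 + 5*exp(4*z)/48.
Answer: -5*z*exp(4*z)/12 + 5*exp(4*z)/48.


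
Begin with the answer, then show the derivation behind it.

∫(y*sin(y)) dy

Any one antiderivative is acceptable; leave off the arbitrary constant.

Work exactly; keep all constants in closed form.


The answer is -y*cos(y) + sin(y).
Step 1. Integrate ∫(y*sin(y)) dy by parts with u = y, dv = (sin(y)) dy, so v = -cos(y): now -y*cos(y) + ∫(cos(y)) dy.
Step 2. Evaluate the standard form: now -y*cos(y) + sin(y).
Answer: -y*cos(y) + sin(y).
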